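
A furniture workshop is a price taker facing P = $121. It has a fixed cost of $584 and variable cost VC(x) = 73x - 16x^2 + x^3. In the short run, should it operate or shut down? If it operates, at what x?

Variable cost is VC = 73x - 16x^2 + x^3, so AVC = VC/x = 73 - 16x + x^2 and MC = dTC/dx = 73 - 32x + 3x^2.
AVC hits its minimum where MC = AVC, at x = 8, giving min AVC = 73 - 16·8 + 8^2 = $9.
P = $121 exceeds min AVC = $9, so the firm stays open.
Set P = MC: 121 = 73 - 32x + 3x^2 → -48 - 32x + 3x^2 = 0. The roots are x = -4/3 and x = 12; the profit-maximizing output is on the rising part of MC, so x* = 12.
Check: AVC at x = 12 is $25 ≤ P, so revenue covers variable cost.
Profit = P·x − TC = 121·12 − 884 = $568.

Produce at x = 12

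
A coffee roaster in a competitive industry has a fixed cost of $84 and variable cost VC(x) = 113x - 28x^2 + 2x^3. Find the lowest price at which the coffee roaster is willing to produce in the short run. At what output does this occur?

$15 per unit, at x = 7

The shutdown price is the minimum of AVC. VC = 113x - 28x^2 + 2x^3, so AVC = 113 - 28x + 2x^2.
At the minimum of AVC, MC = AVC. MC = 113 - 56x + 6x^2; setting MC = AVC gives 4x^2 - 28x = 0, so x = 7. min AVC = 15.
So the shutdown price is $15.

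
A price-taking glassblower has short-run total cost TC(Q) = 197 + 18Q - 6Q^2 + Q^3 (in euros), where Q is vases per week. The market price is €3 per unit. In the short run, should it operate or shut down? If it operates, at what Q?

Variable cost is VC = 18Q - 6Q^2 + Q^3, so AVC = VC/Q = 18 - 6Q + Q^2 and MC = dTC/dQ = 18 - 12Q + 3Q^2.
AVC hits its minimum where MC = AVC, at Q = 3, giving min AVC = 18 - 6·3 + 3^2 = €9.
With P < min AVC (€3 < €9), every unit sold adds to the loss.
The firm minimizes its loss by shutting down and losing only its fixed cost of €197.

Shut down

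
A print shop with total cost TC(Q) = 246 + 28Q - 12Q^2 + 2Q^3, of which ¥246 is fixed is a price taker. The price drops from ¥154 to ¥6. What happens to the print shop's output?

Output falls from 7 to 0 (the firm shuts down)

AVC = 28 - 12Q + 2Q^2, minimized at Q = 3 where min AVC = ¥10. MC = 28 - 24Q + 6Q^2.
At P = ¥154 ≥ min AVC, set P = MC on the rising branch: Q = 7.
At P = ¥6 < min AVC = ¥10, price no longer covers variable cost at any output, so the firm shuts down: Q = 0.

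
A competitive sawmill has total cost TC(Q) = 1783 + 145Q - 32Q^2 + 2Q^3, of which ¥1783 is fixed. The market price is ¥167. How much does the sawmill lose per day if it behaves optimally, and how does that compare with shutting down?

AVC = 145 - 32Q + 2Q^2 has its minimum ¥17 at Q = 8; price ¥167 clears that bar, so the firm operates.
MC = 145 - 64Q + 6Q^2. Setting P = MC and taking the root on the rising branch gives Q* = 11.
TR = 167·11 = 1837. TC = 1783 + 385 = 2168. Profit = 1837 − 2168 = -¥331.
By producing, the firm covers all variable cost plus ¥1452 of fixed cost; shutting down would lose the full ¥1783.

Profit = -¥331 at Q = 11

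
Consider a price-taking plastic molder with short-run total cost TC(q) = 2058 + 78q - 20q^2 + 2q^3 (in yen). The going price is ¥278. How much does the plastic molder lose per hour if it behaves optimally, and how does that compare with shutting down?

AVC = 78 - 20q + 2q^2; min AVC = ¥28 at q = 5. Since P = ¥278 ≥ min AVC, the firm produces.
With MC = 78 - 40q + 6q^2, P = MC on the upward-sloping part at q* = 10.
TR = 278·10 = 2780. TC = 2058 + 780 = 2838. Profit = 2780 − 2838 = -¥58.
That loss of ¥58 beats the ¥2058 the firm would lose by shutting down; producing recovers ¥2000 of fixed cost.

Profit = -¥58 at q = 10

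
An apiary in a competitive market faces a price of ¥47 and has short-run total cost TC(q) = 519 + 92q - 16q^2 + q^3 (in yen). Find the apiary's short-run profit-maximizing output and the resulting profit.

AVC = 92 - 16q + q^2; min AVC = ¥28 at q = 8. Since P = ¥47 ≥ min AVC, the firm produces.
With MC = 92 - 32q + 3q^2, P = MC on the upward-sloping part at q* = 9.
TR = 47·9 = 423. TC = 519 + 261 = 780. Profit = 423 − 780 = -¥357.
That loss of ¥357 beats the ¥519 the firm would lose by shutting down; producing recovers ¥162 of fixed cost.

Profit = -¥357 at q = 9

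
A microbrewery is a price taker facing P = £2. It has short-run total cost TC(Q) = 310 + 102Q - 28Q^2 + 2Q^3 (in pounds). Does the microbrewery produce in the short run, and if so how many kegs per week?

Strip out fixed cost: VC = 102Q - 28Q^2 + 2Q^3. Then AVC = 102 - 28Q + 2Q^2 and MC = 102 - 56Q + 6Q^2.
The AVC parabola has its vertex at Q = 28/4 = 7, where AVC = 102 - 28·7 + 2·7^2 = £4.
Since P = £2 < min AVC = £4, price fails to cover variable cost at any output.
Best response: produce nothing and absorb the £310 fixed cost.

Shut down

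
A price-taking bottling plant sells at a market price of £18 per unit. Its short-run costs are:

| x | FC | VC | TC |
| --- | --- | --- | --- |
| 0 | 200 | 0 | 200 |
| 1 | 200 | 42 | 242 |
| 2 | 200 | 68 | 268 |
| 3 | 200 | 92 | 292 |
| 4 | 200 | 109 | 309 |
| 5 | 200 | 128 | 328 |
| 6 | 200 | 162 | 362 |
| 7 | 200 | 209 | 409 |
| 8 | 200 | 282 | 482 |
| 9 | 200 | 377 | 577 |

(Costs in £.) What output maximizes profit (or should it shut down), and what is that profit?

Compute π = P·x − TC at each output: x=0: -200; x=1: -224; x=2: -232; x=3: -238; x=4: -237; x=5: -238; x=6: -254; x=7: -283; x=8: -338; x=9: -415.
Profit is highest at x = 0. Equivalently, the lowest AVC in the table is 128/5 ≈ £25.60 at x = 5, and P = £18 falls below it — price never covers variable cost, so the firm shuts down and loses only its fixed cost.

x = 0 (shut down); profit = -£200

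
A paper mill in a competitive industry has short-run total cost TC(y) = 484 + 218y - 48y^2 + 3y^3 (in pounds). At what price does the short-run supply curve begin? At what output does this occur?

The shutdown price is the minimum of AVC. VC = 218y - 48y^2 + 3y^3, so AVC = 218 - 48y + 3y^2.
dAVC/dy = -48 + 6y = 0 gives y = 8. min AVC = 218 - 48·8 + 3·8^2 = 26.
For P < £26 the firm produces nothing.

£26 per unit, at y = 8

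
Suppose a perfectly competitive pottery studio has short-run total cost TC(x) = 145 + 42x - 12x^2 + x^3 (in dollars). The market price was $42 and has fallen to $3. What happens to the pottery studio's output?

Output falls from 8 to 0 (the firm shuts down)

AVC = 42 - 12x + x^2, minimized at x = 6 where min AVC = $6. MC = 42 - 24x + 3x^2.
At P = $42 ≥ min AVC, set P = MC on the rising branch: x = 8.
At P = $3 < min AVC = $6, price no longer covers variable cost at any output, so the firm shuts down: x = 0.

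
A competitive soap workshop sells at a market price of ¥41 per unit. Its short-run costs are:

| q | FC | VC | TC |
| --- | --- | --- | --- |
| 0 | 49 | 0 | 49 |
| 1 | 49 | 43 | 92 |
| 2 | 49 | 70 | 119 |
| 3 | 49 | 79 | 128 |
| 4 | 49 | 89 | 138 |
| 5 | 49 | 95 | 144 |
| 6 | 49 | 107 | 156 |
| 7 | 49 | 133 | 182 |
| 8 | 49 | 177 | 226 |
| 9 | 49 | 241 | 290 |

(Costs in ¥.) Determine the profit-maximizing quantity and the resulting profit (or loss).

Compute π = P·q − TC at each output: q=0: -49; q=1: -51; q=2: -37; q=3: -5; q=4: 26; q=5: 61; q=6: 90; q=7: 105; q=8: 102; q=9: 79.
Profit is maximized at q = 7. AVC there is 133/7 = ¥19 ≤ P, so producing beats shutting down (which would give -¥49).

q = 7; profit = ¥105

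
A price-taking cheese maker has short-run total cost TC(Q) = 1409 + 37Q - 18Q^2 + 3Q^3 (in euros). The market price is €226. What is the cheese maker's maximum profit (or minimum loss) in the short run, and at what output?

Profit = -€233 at Q = 7

AVC = 37 - 18Q + 3Q^2 has its minimum €10 at Q = 3; price €226 clears that bar, so the firm operates.
With MC = 37 - 36Q + 9Q^2, P = MC on the upward-sloping part at Q* = 7.
TR = 226·7 = 1582. TC = 1409 + 406 = 1815. Profit = 1582 − 1815 = -€233.
That loss of €233 beats the €1409 the firm would lose by shutting down; producing recovers €1176 of fixed cost.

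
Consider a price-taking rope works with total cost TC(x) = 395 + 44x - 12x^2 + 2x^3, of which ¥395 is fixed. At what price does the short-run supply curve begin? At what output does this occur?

Short-run supply begins at min AVC. From VC = 44x - 12x^2 + 2x^3, AVC = 44 - 12x + 2x^2.
At the minimum of AVC, MC = AVC. MC = 44 - 24x + 6x^2; setting MC = AVC gives 4x^2 - 12x = 0, so x = 3. min AVC = 26.
So the shutdown price is ¥26.

¥26 per unit, at x = 3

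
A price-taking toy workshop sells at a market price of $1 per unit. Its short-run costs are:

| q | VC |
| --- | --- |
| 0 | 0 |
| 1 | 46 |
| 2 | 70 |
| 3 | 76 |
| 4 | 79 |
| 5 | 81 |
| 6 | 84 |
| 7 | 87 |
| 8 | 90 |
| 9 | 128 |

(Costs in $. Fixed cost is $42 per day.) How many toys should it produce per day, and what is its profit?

Profit at each row (π = 1q − TC): q=0: -42; q=1: -87; q=2: -110; q=3: -115; q=4: -117; q=5: -118; q=6: -120; q=7: -122; q=8: -124; q=9: -161.
Profit is highest at q = 0. Equivalently, the lowest AVC in the table is 90/8 ≈ $11.25 at q = 8, and P = $1 falls below it — price never covers variable cost, so the firm shuts down and loses only its fixed cost.

q = 0 (shut down); profit = -$42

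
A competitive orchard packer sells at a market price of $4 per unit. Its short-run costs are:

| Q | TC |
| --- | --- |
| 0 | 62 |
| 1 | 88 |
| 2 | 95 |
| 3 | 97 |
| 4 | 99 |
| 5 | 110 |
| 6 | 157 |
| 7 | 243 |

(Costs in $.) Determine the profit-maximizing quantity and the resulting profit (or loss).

Q = 0 (shut down); profit = -$62

Tabulate TR − TC: Q=0: -62; Q=1: -84; Q=2: -87; Q=3: -85; Q=4: -83; Q=5: -90; Q=6: -133; Q=7: -215.
Profit is highest at Q = 0. Equivalently, the lowest AVC in the table is 37/4 ≈ $9.25 at Q = 4, and P = $4 falls below it — price never covers variable cost, so the firm shuts down and loses only its fixed cost.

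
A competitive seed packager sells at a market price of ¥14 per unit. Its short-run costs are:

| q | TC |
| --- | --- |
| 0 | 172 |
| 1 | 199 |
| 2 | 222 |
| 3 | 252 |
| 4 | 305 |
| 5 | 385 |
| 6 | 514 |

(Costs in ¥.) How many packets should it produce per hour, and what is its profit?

Tabulate TR − TC: q=0: -172; q=1: -185; q=2: -194; q=3: -210; q=4: -249; q=5: -315; q=6: -430.
Profit is highest at q = 0. Equivalently, the lowest AVC in the table is 50/2 ≈ ¥25 at q = 2, and P = ¥14 falls below it — price never covers variable cost, so the firm shuts down and loses only its fixed cost.

q = 0 (shut down); profit = -¥172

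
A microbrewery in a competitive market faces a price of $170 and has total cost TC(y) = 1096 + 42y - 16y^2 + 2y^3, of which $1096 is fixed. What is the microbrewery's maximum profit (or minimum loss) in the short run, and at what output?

Profit = -$72 at y = 8

AVC = 42 - 16y + 2y^2; min AVC = $10 at y = 4. Since P = $170 ≥ min AVC, the firm produces.
MC = 42 - 32y + 6y^2. Setting P = MC and taking the root on the rising branch gives y* = 8.
TR = 170·8 = 1360. TC = 1096 + 336 = 1432. Profit = 1360 − 1432 = -$72.
Shutting down would mean losing the fixed cost of $1096, so operating at a loss of $72 is better by $1024.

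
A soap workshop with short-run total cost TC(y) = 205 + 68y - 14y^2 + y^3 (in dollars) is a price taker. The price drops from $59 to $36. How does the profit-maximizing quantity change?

AVC = 68 - 14y + y^2, minimized at y = 7 where min AVC = $19. MC = 68 - 28y + 3y^2.
At P = $59 ≥ min AVC, set P = MC on the rising branch: y = 9.
At P = $36 ≥ min AVC, set P = MC: y = 8. The firm stays open but cuts output.

Output falls from 9 to 8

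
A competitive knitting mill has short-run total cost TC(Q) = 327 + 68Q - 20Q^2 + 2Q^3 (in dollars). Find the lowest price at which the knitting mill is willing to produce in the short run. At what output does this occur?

$18 per unit, at Q = 5

The firm shuts down when price falls below the minimum of average variable cost. AVC = VC/Q = 68 - 20Q + 2Q^2.
dAVC/dQ = -20 + 4Q = 0 gives Q = 5. min AVC = 68 - 20·5 + 2·5^2 = 18.
The firm shuts down for any P below $18.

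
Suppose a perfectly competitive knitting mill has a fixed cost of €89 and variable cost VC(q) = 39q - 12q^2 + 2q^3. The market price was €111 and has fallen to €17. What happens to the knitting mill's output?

AVC = 39 - 12q + 2q^2, minimized at q = 3 where min AVC = €21. MC = 39 - 24q + 6q^2.
With P = €111 above the shutdown price, P = MC gives q = 6.
At P = €17 < min AVC = €21, price no longer covers variable cost at any output, so the firm shuts down: q = 0.

Output falls from 6 to 0 (the firm shuts down)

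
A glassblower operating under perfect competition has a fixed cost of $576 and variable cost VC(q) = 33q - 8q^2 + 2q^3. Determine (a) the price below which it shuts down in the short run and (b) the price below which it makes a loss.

Shutdown price = $25; break-even price = $153

Shutdown price = min AVC. AVC = 33 - 8q + 2q^2, with vertex at q = 2 and minimum $25.
ATC = 576/q + 33 - 8q + 2q^2. Setting dATC/dq = −576/q^2 − 8 + 4q = 0 gives q = 6 (since 4·6^3 − 8·6^2 = 576).
min ATC = 576/6 + 33 − 8·6 + 2·6^2 = $153. That is the break-even price.
For $25 ≤ P < $153 the firm produces at a loss; below $25 it shuts down.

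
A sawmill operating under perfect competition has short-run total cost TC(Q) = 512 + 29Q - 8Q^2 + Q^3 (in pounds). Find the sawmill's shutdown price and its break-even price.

AVC = 29 - 8Q + Q^2; minimized at Q = 4, giving min AVC = £13. That is the shutdown price.
ATC = 512/Q + 29 - 8Q + Q^2. Setting dATC/dQ = −512/Q^2 − 8 + 2Q = 0 gives Q = 8 (since 2·8^3 − 8·8^2 = 512).
min ATC = 512/8 + 29 − 8·8 + 8^2 = £93. That is the break-even price.
For £13 ≤ P < £93 the firm produces at a loss; below £13 it shuts down.

Shutdown price = £13; break-even price = £93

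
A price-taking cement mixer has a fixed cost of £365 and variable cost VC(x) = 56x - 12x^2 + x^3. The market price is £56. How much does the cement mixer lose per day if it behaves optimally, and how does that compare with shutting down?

AVC = 56 - 12x + x^2; min AVC = £20 at x = 6. Since P = £56 ≥ min AVC, the firm produces.
MC = 56 - 24x + 3x^2. Setting P = MC and taking the root on the rising branch gives x* = 8.
TR = 56·8 = 448. TC = 365 + 192 = 557. Profit = 448 − 557 = -£109.
By producing, the firm covers all variable cost plus £256 of fixed cost; shutting down would lose the full £365.

Profit = -£109 at x = 8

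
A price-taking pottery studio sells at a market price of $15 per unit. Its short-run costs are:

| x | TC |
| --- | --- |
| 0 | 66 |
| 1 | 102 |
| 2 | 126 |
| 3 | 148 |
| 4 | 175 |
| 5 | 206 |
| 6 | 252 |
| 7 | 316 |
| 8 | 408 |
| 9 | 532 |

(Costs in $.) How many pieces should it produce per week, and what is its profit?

x = 0 (shut down); profit = -$66

Profit at each row (π = 15x − TC): x=0: -66; x=1: -87; x=2: -96; x=3: -103; x=4: -115; x=5: -131; x=6: -162; x=7: -211; x=8: -288; x=9: -397.
Profit is highest at x = 0. Equivalently, the lowest AVC in the table is 109/4 ≈ $27.25 at x = 4, and P = $15 falls below it — price never covers variable cost, so the firm shuts down and loses only its fixed cost.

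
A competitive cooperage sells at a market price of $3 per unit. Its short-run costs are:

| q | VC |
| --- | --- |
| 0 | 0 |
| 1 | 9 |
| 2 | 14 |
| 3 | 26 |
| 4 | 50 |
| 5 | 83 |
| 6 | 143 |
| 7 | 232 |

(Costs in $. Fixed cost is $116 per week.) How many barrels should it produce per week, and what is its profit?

Compute π = P·q − TC at each output: q=0: -116; q=1: -122; q=2: -124; q=3: -133; q=4: -154; q=5: -184; q=6: -241; q=7: -327.
Profit is highest at q = 0. Equivalently, the lowest AVC in the table is 14/2 ≈ $7 at q = 2, and P = $3 falls below it — price never covers variable cost, so the firm shuts down and loses only its fixed cost.

q = 0 (shut down); profit = -$116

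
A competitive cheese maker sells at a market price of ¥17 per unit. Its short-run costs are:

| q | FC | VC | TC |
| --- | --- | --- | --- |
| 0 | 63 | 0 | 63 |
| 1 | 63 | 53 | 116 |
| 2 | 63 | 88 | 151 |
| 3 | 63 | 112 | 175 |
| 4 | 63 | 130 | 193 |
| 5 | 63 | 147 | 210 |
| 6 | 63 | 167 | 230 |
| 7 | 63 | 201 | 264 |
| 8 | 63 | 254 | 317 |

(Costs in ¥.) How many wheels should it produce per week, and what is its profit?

Compute π = P·q − TC at each output: q=0: -63; q=1: -99; q=2: -117; q=3: -124; q=4: -125; q=5: -125; q=6: -128; q=7: -145; q=8: -181.
Profit is highest at q = 0. Equivalently, the lowest AVC in the table is 167/6 ≈ ¥27.83 at q = 6, and P = ¥17 falls below it — price never covers variable cost, so the firm shuts down and loses only its fixed cost.

q = 0 (shut down); profit = -¥63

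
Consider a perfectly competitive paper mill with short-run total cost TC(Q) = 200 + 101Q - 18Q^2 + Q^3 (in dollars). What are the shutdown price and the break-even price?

Shutdown price = min AVC. AVC = 101 - 18Q + Q^2, with vertex at Q = 9 and minimum $20.
ATC = 200/Q + 101 - 18Q + Q^2. Setting dATC/dQ = −200/Q^2 − 18 + 2Q = 0 gives Q = 10 (since 2·10^3 − 18·10^2 = 200).
min ATC = 200/10 + 101 − 18·10 + 10^2 = $41. That is the break-even price.
Between these two prices the firm operates at a loss; above $41 it earns a profit.

Shutdown price = $20; break-even price = $41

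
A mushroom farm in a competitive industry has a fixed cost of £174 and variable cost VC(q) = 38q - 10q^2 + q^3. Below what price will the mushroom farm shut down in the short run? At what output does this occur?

£13 per unit, at q = 5

The firm shuts down when price falls below the minimum of average variable cost. AVC = VC/q = 38 - 10q + q^2.
dAVC/dq = -10 + 2q = 0 gives q = 5. min AVC = 38 - 10·5 + 5^2 = 13.
The firm shuts down for any P below £13.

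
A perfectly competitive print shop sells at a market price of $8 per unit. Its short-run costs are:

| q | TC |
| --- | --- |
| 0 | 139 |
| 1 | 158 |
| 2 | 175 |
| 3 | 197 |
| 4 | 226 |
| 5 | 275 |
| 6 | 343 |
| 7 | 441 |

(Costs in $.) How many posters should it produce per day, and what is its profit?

q = 0 (shut down); profit = -$139

Tabulate TR − TC: q=0: -139; q=1: -150; q=2: -159; q=3: -173; q=4: -194; q=5: -235; q=6: -295; q=7: -385.
Profit is highest at q = 0. Equivalently, the lowest AVC in the table is 36/2 ≈ $18 at q = 2, and P = $8 falls below it — price never covers variable cost, so the firm shuts down and loses only its fixed cost.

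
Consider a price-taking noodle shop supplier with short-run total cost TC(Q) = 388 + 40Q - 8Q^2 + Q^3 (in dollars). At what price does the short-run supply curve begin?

Short-run supply begins at min AVC. From VC = 40Q - 8Q^2 + Q^3, AVC = 40 - 8Q + Q^2.
dAVC/dQ = -8 + 2Q = 0 gives Q = 4. min AVC = 40 - 8·4 + 4^2 = 24.
For P < $24 the firm produces nothing.

$24 per unit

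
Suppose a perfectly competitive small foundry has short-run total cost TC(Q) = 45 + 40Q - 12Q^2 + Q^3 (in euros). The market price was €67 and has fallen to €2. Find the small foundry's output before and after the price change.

Output falls from 9 to 0 (the firm shuts down)

AVC = 40 - 12Q + Q^2, minimized at Q = 6 where min AVC = €4. MC = 40 - 24Q + 3Q^2.
At P = €67 ≥ min AVC, set P = MC on the rising branch: Q = 9.
At P = €2 < min AVC = €4, price no longer covers variable cost at any output, so the firm shuts down: Q = 0.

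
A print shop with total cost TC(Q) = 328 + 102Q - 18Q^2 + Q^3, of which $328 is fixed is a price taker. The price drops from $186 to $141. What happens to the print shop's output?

MC = 102 - 36Q + 3Q^2; the shutdown threshold is min AVC = $21 (at Q = 9).
With P = $186 above the shutdown price, P = MC gives Q = 14.
At P = $141 ≥ min AVC, set P = MC: Q = 13. The firm stays open but cuts output.

Output falls from 14 to 13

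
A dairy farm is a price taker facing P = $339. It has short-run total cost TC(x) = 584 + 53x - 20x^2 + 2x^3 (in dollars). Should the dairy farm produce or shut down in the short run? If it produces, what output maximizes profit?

Produce at x = 11

Variable cost is VC = 53x - 20x^2 + 2x^3, so AVC = VC/x = 53 - 20x + 2x^2 and MC = dTC/dx = 53 - 40x + 6x^2.
The AVC parabola has its vertex at x = 20/4 = 5, where AVC = 53 - 20·5 + 2·5^2 = $3.
P = $339 exceeds min AVC = $3, so the firm stays open.
Set P = MC: 339 = 53 - 40x + 6x^2 → -286 - 40x + 6x^2 = 0. The roots are x = -13/3 and x = 11; the profit-maximizing output is on the rising part of MC, so x* = 11.
Check: AVC at x = 11 is $75 ≤ P, so revenue covers variable cost.
Profit = P·x − TC = 339·11 − 1409 = $2320.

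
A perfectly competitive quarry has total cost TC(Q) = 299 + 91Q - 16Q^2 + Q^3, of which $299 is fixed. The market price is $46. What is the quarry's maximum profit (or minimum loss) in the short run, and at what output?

Profit = -$137 at Q = 9

AVC = 91 - 16Q + Q^2 has its minimum $27 at Q = 8; price $46 clears that bar, so the firm operates.
MC = 91 - 32Q + 3Q^2. Setting P = MC and taking the root on the rising branch gives Q* = 9.
TR = 46·9 = 414. TC = 299 + 252 = 551. Profit = 414 − 551 = -$137.
By producing, the firm covers all variable cost plus $162 of fixed cost; shutting down would lose the full $299.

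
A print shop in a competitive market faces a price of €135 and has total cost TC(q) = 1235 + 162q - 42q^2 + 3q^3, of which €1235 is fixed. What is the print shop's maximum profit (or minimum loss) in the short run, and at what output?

Profit = -€263 at q = 9

AVC = 162 - 42q + 3q^2 has its minimum €15 at q = 7; price €135 clears that bar, so the firm operates.
With MC = 162 - 84q + 9q^2, P = MC on the upward-sloping part at q* = 9.
TR = 135·9 = 1215. TC = 1235 + 243 = 1478. Profit = 1215 − 1478 = -€263.
Shutting down would mean losing the fixed cost of €1235, so operating at a loss of €263 is better by €972.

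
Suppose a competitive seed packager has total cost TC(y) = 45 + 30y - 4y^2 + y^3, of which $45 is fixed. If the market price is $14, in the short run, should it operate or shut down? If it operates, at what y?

Strip out fixed cost: VC = 30y - 4y^2 + y^3. Then AVC = 30 - 4y + y^2 and MC = 30 - 8y + 3y^2.
AVC is minimized where dAVC/dy = -4 + 2y = 0, at y = 2; min AVC = 30 - 4·2 + 2^2 = $26.
With P < min AVC ($14 < $26), every unit sold adds to the loss.
The firm minimizes its loss by shutting down and losing only its fixed cost of $45.

Shut down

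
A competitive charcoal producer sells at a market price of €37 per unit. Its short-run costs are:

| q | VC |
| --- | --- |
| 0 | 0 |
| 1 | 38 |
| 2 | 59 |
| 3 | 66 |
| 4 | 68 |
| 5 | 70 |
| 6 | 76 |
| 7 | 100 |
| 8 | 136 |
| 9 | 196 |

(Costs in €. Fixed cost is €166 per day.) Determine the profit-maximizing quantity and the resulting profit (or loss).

Compute π = P·q − TC at each output: q=0: -166; q=1: -167; q=2: -151; q=3: -121; q=4: -86; q=5: -51; q=6: -20; q=7: -7; q=8: -6; q=9: -29.
Profit is maximized at q = 8. AVC there is 136/8 = €17 ≤ P, so producing beats shutting down (which would give -€166).

q = 8; profit = -€6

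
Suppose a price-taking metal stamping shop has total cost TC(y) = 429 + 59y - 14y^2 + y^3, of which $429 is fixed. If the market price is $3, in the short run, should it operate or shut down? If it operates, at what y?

From TC, MC = TC'(y) = 59 - 28y + 3y^2 and AVC = VC/y = 59 - 14y + y^2.
AVC is minimized where dAVC/dy = -14 + 2y = 0, at y = 7; min AVC = 59 - 14·7 + 7^2 = $10.
With P < min AVC ($3 < $10), every unit sold adds to the loss.
Shutting down limits the loss to fixed cost, $429.

Shut down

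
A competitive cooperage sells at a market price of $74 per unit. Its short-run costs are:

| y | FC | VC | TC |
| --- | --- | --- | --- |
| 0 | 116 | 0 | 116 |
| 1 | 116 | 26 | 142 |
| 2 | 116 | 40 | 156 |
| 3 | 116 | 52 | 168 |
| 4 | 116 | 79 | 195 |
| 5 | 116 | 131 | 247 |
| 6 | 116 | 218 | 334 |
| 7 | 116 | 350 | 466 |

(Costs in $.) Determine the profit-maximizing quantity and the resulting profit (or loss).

Tabulate TR − TC: y=0: -116; y=1: -68; y=2: -8; y=3: 54; y=4: 101; y=5: 123; y=6: 110; y=7: 52.
Profit is maximized at y = 5. AVC there is 131/5 = $26.20 ≤ P, so producing beats shutting down (which would give -$116).

y = 5; profit = $123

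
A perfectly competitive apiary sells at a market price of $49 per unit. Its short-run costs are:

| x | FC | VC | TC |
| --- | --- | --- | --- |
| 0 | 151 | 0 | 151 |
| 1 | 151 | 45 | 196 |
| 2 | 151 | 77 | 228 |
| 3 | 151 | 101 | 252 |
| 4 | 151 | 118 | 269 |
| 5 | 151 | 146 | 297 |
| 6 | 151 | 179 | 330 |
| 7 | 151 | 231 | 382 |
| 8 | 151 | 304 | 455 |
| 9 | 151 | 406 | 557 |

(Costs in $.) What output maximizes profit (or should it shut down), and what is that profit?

Tabulate TR − TC: x=0: -151; x=1: -147; x=2: -130; x=3: -105; x=4: -73; x=5: -52; x=6: -36; x=7: -39; x=8: -63; x=9: -116.
Profit is maximized at x = 6. AVC there is 179/6 = $29.83 ≤ P, so producing beats shutting down (which would give -$151).

x = 6; profit = -$36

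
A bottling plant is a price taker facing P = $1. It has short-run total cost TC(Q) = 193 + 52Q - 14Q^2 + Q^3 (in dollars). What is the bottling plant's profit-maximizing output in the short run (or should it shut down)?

Variable cost is VC = 52Q - 14Q^2 + Q^3, so AVC = VC/Q = 52 - 14Q + Q^2 and MC = dTC/dQ = 52 - 28Q + 3Q^2.
AVC hits its minimum where MC = AVC, at Q = 7, giving min AVC = 52 - 14·7 + 7^2 = $3.
With P < min AVC ($1 < $3), every unit sold adds to the loss.
Shutting down limits the loss to fixed cost, $193.

Shut down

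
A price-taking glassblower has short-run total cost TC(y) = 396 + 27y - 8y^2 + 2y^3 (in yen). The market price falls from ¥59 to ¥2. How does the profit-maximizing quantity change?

Output falls from 4 to 0 (the firm shuts down)

MC = 27 - 16y + 6y^2; the shutdown threshold is min AVC = ¥19 (at y = 2).
With P = ¥59 above the shutdown price, P = MC gives y = 4.
At P = ¥2 < min AVC = ¥19, price no longer covers variable cost at any output, so the firm shuts down: y = 0.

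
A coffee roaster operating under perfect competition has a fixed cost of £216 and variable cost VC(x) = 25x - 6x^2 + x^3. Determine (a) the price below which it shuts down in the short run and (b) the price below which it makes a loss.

Shutdown price = min AVC. AVC = 25 - 6x + x^2, with vertex at x = 3 and minimum £16.
ATC = 216/x + 25 - 6x + x^2. Setting dATC/dx = −216/x^2 − 6 + 2x = 0 gives x = 6 (since 2·6^3 − 6·6^2 = 216).
min ATC = 216/6 + 25 − 6·6 + 6^2 = £61. That is the break-even price.
Between these two prices the firm operates at a loss; above £61 it earns a profit.

Shutdown price = £16; break-even price = £61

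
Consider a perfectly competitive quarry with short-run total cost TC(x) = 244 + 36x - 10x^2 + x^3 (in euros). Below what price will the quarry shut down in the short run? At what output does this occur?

The shutdown price is the minimum of AVC. VC = 36x - 10x^2 + x^3, so AVC = 36 - 10x + x^2.
At the minimum of AVC, MC = AVC. MC = 36 - 20x + 3x^2; setting MC = AVC gives 2x^2 - 10x = 0, so x = 5. min AVC = 11.
The firm shuts down for any P below €11.

€11 per unit, at x = 5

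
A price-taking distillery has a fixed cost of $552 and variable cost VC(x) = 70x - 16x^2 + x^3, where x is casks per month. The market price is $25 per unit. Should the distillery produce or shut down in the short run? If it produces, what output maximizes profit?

Produce at x = 9

Variable cost is VC = 70x - 16x^2 + x^3, so AVC = VC/x = 70 - 16x + x^2 and MC = dTC/dx = 70 - 32x + 3x^2.
AVC hits its minimum where MC = AVC, at x = 8, giving min AVC = 70 - 16·8 + 8^2 = $6.
P = $25 exceeds min AVC = $6, so the firm stays open.
P = MC gives 45 - 32x + 3x^2 = 0, with roots 5/3 and 9. Take the larger (rising MC): x* = 9.
Check: AVC at x = 9 is $7 ≤ P, so revenue covers variable cost.
Profit = P·x − TC = 25·9 − 615 = -$390, a loss, but smaller than the $552 fixed cost the firm would lose by shutting down.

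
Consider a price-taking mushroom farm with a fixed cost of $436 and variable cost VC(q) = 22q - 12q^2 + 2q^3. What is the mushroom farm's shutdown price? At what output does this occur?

The shutdown price is the minimum of AVC. VC = 22q - 12q^2 + 2q^3, so AVC = 22 - 12q + 2q^2.
dAVC/dq = -12 + 4q = 0 gives q = 3. min AVC = 22 - 12·3 + 2·3^2 = 4.
So the shutdown price is $4.

$4 per unit, at q = 3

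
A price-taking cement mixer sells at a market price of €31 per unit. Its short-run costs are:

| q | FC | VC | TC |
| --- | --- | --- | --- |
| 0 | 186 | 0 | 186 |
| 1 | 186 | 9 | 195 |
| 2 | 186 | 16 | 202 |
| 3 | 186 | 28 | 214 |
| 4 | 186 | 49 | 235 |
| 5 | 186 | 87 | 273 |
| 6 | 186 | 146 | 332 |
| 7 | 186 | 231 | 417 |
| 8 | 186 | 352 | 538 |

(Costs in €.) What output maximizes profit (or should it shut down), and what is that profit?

q = 4; profit = -€111

Compute π = P·q − TC at each output: q=0: -186; q=1: -164; q=2: -140; q=3: -121; q=4: -111; q=5: -118; q=6: -146; q=7: -200; q=8: -290.
Profit is maximized at q = 4. AVC there is 49/4 = €12.25 ≤ P, so producing beats shutting down (which would give -€186).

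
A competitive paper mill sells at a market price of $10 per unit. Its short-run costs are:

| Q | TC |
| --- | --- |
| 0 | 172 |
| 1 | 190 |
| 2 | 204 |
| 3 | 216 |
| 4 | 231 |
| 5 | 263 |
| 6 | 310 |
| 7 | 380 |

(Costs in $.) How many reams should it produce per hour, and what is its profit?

Profit at each row (π = 10Q − TC): Q=0: -172; Q=1: -180; Q=2: -184; Q=3: -186; Q=4: -191; Q=5: -213; Q=6: -250; Q=7: -310.
Profit is highest at Q = 0. Equivalently, the lowest AVC in the table is 44/3 ≈ $14.67 at Q = 3, and P = $10 falls below it — price never covers variable cost, so the firm shuts down and loses only its fixed cost.

Q = 0 (shut down); profit = -$172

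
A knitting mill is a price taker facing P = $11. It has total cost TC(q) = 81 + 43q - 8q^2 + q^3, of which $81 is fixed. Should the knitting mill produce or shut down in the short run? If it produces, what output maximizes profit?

Variable cost is VC = 43q - 8q^2 + q^3, so AVC = VC/q = 43 - 8q + q^2 and MC = dTC/dq = 43 - 16q + 3q^2.
The AVC parabola has its vertex at q = 8/2 = 4, where AVC = 43 - 8·4 + 4^2 = $27.
Since P = $11 < min AVC = $27, price fails to cover variable cost at any output.
Best response: produce nothing and absorb the $81 fixed cost.

Shut down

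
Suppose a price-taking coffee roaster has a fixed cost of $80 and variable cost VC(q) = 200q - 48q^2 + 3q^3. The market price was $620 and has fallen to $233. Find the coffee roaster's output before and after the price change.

Output falls from 14 to 11

MC = 200 - 96q + 9q^2; the shutdown threshold is min AVC = $8 (at q = 8).
At P = $620 ≥ min AVC, set P = MC on the rising branch: q = 14.
At P = $233 ≥ min AVC, set P = MC: q = 11. The firm stays open but cuts output.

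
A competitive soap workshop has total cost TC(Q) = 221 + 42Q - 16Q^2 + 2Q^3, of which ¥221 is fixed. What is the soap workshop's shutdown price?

The firm shuts down when price falls below the minimum of average variable cost. AVC = VC/Q = 42 - 16Q + 2Q^2.
At the minimum of AVC, MC = AVC. MC = 42 - 32Q + 6Q^2; setting MC = AVC gives 4Q^2 - 16Q = 0, so Q = 4. min AVC = 10.
The firm shuts down for any P below ¥10.

¥10 per unit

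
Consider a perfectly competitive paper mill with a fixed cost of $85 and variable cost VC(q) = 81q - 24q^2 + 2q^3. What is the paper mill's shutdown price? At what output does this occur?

The shutdown price is the minimum of AVC. VC = 81q - 24q^2 + 2q^3, so AVC = 81 - 24q + 2q^2.
dAVC/dq = -24 + 4q = 0 gives q = 6. min AVC = 81 - 24·6 + 2·6^2 = 9.
For P < $9 the firm produces nothing.

$9 per unit, at q = 6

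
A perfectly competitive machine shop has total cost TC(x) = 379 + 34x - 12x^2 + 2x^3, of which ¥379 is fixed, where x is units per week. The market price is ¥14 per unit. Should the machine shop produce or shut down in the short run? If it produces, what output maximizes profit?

Shut down

From TC, MC = TC'(x) = 34 - 24x + 6x^2 and AVC = VC/x = 34 - 12x + 2x^2.
AVC is minimized where dAVC/dx = -12 + 4x = 0, at x = 3; min AVC = 34 - 12·3 + 2·3^2 = ¥16.
With P < min AVC (¥14 < ¥16), every unit sold adds to the loss.
Shutting down limits the loss to fixed cost, ¥379.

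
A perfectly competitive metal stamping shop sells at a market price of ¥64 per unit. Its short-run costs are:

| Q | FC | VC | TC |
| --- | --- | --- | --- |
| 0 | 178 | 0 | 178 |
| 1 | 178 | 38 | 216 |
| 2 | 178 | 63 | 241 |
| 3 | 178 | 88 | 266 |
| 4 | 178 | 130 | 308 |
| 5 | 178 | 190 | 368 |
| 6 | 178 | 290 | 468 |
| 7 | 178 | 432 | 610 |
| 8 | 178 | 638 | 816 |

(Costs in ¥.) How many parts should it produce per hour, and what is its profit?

Compute π = P·Q − TC at each output: Q=0: -178; Q=1: -152; Q=2: -113; Q=3: -74; Q=4: -52; Q=5: -48; Q=6: -84; Q=7: -162; Q=8: -304.
Profit is maximized at Q = 5. AVC there is 190/5 = ¥38 ≤ P, so producing beats shutting down (which would give -¥178).

Q = 5; profit = -¥48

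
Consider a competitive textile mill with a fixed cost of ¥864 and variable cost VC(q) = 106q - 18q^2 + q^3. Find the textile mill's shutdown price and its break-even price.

AVC = 106 - 18q + q^2; minimized at q = 9, giving min AVC = ¥25. That is the shutdown price.
ATC = 864/q + 106 - 18q + q^2. Setting dATC/dq = −864/q^2 − 18 + 2q = 0 gives q = 12 (since 2·12^3 − 18·12^2 = 864).
min ATC = 864/12 + 106 − 18·12 + 12^2 = ¥106. That is the break-even price.
For ¥25 ≤ P < ¥106 the firm produces at a loss; below ¥25 it shuts down.

Shutdown price = ¥25; break-even price = ¥106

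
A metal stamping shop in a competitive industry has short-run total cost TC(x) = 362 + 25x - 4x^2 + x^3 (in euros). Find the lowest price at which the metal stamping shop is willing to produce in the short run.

The shutdown price is the minimum of AVC. VC = 25x - 4x^2 + x^3, so AVC = 25 - 4x + x^2.
dAVC/dx = -4 + 2x = 0 gives x = 2. min AVC = 25 - 4·2 + 2^2 = 21.
For P < €21 the firm produces nothing.

€21 per unit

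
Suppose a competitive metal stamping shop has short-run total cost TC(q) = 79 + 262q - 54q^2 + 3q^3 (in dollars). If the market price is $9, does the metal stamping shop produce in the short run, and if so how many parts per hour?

Strip out fixed cost: VC = 262q - 54q^2 + 3q^3. Then AVC = 262 - 54q + 3q^2 and MC = 262 - 108q + 9q^2.
The AVC parabola has its vertex at q = 54/6 = 9, where AVC = 262 - 54·9 + 3·9^2 = $19.
Since P = $9 < min AVC = $19, price fails to cover variable cost at any output.
The firm minimizes its loss by shutting down and losing only its fixed cost of $79.

Shut down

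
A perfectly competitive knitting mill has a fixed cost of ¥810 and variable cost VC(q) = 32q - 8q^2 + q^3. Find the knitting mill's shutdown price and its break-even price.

Shutdown price = ¥16; break-even price = ¥131

AVC = 32 - 8q + q^2; minimized at q = 4, giving min AVC = ¥16. That is the shutdown price.
ATC = 810/q + 32 - 8q + q^2. Setting dATC/dq = −810/q^2 − 8 + 2q = 0 gives q = 9 (since 2·9^3 − 8·9^2 = 810).
min ATC = 810/9 + 32 − 8·9 + 9^2 = ¥131. That is the break-even price.
Between these two prices the firm operates at a loss; above ¥131 it earns a profit.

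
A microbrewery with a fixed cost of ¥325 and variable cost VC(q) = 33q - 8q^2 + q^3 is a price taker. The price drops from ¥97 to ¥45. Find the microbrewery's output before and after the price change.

Output falls from 8 to 6

MC = 33 - 16q + 3q^2; the shutdown threshold is min AVC = ¥17 (at q = 4).
At P = ¥97 ≥ min AVC, set P = MC on the rising branch: q = 8.
At P = ¥45 ≥ min AVC, set P = MC: q = 6. The firm stays open but cuts output.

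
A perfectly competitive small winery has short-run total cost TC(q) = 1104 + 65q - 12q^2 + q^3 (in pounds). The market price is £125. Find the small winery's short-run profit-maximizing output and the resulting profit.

Profit = -£304 at q = 10

AVC = 65 - 12q + q^2; min AVC = £29 at q = 6. Since P = £125 ≥ min AVC, the firm produces.
With MC = 65 - 24q + 3q^2, P = MC on the upward-sloping part at q* = 10.
TR = 125·10 = 1250. TC = 1104 + 450 = 1554. Profit = 1250 − 1554 = -£304.
Shutting down would mean losing the fixed cost of £1104, so operating at a loss of £304 is better by £800.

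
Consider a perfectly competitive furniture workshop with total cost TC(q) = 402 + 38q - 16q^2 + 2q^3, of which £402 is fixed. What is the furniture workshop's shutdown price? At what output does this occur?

£6 per unit, at q = 4

Short-run supply begins at min AVC. From VC = 38q - 16q^2 + 2q^3, AVC = 38 - 16q + 2q^2.
dAVC/dq = -16 + 4q = 0 gives q = 4. min AVC = 38 - 16·4 + 2·4^2 = 6.
The firm shuts down for any P below £6.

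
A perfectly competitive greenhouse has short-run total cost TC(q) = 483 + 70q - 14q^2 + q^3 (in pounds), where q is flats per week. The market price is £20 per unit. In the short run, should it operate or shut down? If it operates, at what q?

Shut down

From TC, MC = TC'(q) = 70 - 28q + 3q^2 and AVC = VC/q = 70 - 14q + q^2.
AVC is minimized where dAVC/dq = -14 + 2q = 0, at q = 7; min AVC = 70 - 14·7 + 7^2 = £21.
Since P = £20 < min AVC = £21, price fails to cover variable cost at any output.
Shutting down limits the loss to fixed cost, £483.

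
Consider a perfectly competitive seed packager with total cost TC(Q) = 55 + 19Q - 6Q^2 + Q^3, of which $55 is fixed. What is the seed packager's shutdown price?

$10 per unit

Short-run supply begins at min AVC. From VC = 19Q - 6Q^2 + Q^3, AVC = 19 - 6Q + Q^2.
dAVC/dQ = -6 + 2Q = 0 gives Q = 3. min AVC = 19 - 6·3 + 3^2 = 10.
For P < $10 the firm produces nothing.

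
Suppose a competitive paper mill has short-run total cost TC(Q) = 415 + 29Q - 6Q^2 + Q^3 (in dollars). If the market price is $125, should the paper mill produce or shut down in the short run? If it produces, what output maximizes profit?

Produce at Q = 8

From TC, MC = TC'(Q) = 29 - 12Q + 3Q^2 and AVC = VC/Q = 29 - 6Q + Q^2.
AVC is minimized where dAVC/dQ = -6 + 2Q = 0, at Q = 3; min AVC = 29 - 6·3 + 3^2 = $20.
Since P = $125 ≥ min AVC = $20, price covers variable cost and the firm should produce.
Set P = MC: 125 = 29 - 12Q + 3Q^2 → -96 - 12Q + 3Q^2 = 0. The roots are Q = -4 and Q = 8; the profit-maximizing output is on the rising part of MC, so Q* = 8.
Check: AVC at Q = 8 is $45 ≤ P, so revenue covers variable cost.
Profit = P·Q − TC = 125·8 − 775 = $225.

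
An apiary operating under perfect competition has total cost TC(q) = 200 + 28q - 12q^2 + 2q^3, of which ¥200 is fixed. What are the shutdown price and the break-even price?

Shutdown price = ¥10; break-even price = ¥58

AVC = 28 - 12q + 2q^2; minimized at q = 3, giving min AVC = ¥10. That is the shutdown price.
ATC = 200/q + 28 - 12q + 2q^2. Setting dATC/dq = −200/q^2 − 12 + 4q = 0 gives q = 5 (since 4·5^3 − 12·5^2 = 200).
min ATC = 200/5 + 28 − 12·5 + 2·5^2 = ¥58. That is the break-even price.
Between these two prices the firm operates at a loss; above ¥58 it earns a profit.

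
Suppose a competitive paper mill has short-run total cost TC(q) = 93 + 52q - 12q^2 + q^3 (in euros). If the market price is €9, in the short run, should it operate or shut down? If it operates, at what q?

Shut down

Strip out fixed cost: VC = 52q - 12q^2 + q^3. Then AVC = 52 - 12q + q^2 and MC = 52 - 24q + 3q^2.
The AVC parabola has its vertex at q = 12/2 = 6, where AVC = 52 - 12·6 + 6^2 = €16.
With P < min AVC (€9 < €16), every unit sold adds to the loss.
Shutting down limits the loss to fixed cost, €93.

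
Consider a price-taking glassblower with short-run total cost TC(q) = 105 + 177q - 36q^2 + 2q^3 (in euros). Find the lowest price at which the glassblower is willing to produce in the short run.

The firm shuts down when price falls below the minimum of average variable cost. AVC = VC/q = 177 - 36q + 2q^2.
dAVC/dq = -36 + 4q = 0 gives q = 9. min AVC = 177 - 36·9 + 2·9^2 = 15.
The firm shuts down for any P below €15.

€15 per unit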